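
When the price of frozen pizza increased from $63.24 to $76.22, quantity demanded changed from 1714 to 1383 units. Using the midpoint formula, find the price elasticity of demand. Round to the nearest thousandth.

%ΔQ = (1383 − 1714)/[(1714 + 1383)/2] = -331/1548.5 ≈ -0.2138.
%ΔP = (76.22 − 63.24)/[(63.24 + 76.22)/2] = 12.98/69.73 ≈ 0.1861.
Arc elasticity E = %ΔQ/%ΔP ≈ -0.2138/0.1861 ≈ -1.148.
|E| > 1: demand is elastic over this range.

-1.148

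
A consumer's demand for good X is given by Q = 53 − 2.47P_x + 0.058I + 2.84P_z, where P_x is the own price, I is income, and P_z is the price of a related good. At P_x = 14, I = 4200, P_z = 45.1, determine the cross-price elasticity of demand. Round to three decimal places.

Substituting, Q = 53 − 2.47(14) + 0.058(4200) + 2.84(45.1) = 53 − 34.58 + 243.6 + 128.084 = 390.104.
∂Q/∂P_z = +2.84, so E_xy = 2.84·(45.1/390.104) ≈ 0.328.
E_xy > 0: the goods are substitutes.

0.328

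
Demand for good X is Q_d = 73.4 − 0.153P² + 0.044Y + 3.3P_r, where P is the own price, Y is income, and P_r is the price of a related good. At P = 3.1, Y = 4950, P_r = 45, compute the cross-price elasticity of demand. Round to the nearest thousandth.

0.339

At the given point, Q_d = 73.4 − 0.153(3.1)² + 0.044(4950) + 3.3(45) = 73.4 − 1.4703 + 217.8 + 148.5 = 438.2297.
∂Q_d/∂P_r = +3.3, so E_xy = 3.3·(45/438.2297) ≈ 0.339.
E_xy > 0: the goods are substitutes.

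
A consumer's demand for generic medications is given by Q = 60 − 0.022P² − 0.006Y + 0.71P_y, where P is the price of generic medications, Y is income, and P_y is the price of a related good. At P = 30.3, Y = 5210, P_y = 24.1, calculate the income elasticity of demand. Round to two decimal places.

-1.22

Substituting, Q = 60 − 0.022(30.3)² − 0.006(5210) + 0.71(24.1) = 60 − 20.198 − 31.26 + 17.111 = 25.653.
∂Q/∂Y = −0.006, so E_I = -0.006·(5210/25.653) ≈ -1.22.
E_I < 0: inferior good.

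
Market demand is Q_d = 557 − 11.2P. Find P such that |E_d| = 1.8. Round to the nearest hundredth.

31.97

Set −bP/(a − bP) = −1.8 ⇒ bP = 1.8(a − bP) ⇒ bP(1+1.8) = 1.8·a.
P = 1.8·557/(11.2·2.8) ≈ 31.97.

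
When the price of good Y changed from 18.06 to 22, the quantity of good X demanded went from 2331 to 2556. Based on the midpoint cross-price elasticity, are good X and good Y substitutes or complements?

%ΔQ_x = (2556 − 2331)/[(2331+2556)/2] = 225/2443.5 ≈ 0.0921.
%ΔP_y = (22 − 18.06)/[(18.06+22)/2] ≈ 0.1967.
E_xy = 0.0921/0.1967 ≈ 0.468.
E_xy > 0, so the goods are substitutes.

substitutes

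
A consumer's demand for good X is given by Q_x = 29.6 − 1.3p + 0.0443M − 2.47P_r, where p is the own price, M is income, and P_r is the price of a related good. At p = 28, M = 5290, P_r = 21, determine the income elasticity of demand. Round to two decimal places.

Q_x = 29.6 − 1.3(28) + 0.0443(5290) − 2.47(21) = 29.6 − 36.4 + 234.347 − 51.87 = 175.677.
∂Q_x/∂M = +0.0443, so E_I = 0.0443·(5290/175.677) ≈ 1.33.
E_I > 1: normal good (luxury).

1.33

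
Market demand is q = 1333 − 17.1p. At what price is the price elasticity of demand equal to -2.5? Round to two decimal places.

55.68

Set −bp/(a − bp) = −2.5 ⇒ bp = 2.5(a − bp) ⇒ bp(1+2.5) = 2.5·a.
p = 2.5·1333/(17.1·3.5) ≈ 55.68.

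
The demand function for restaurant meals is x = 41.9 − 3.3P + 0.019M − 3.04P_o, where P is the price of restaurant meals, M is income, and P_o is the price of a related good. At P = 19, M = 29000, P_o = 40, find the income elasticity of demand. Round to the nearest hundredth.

Substituting, x = 41.9 − 3.3(19) + 0.019(29000) − 3.04(40) = 41.9 − 62.7 + 551 − 121.6 = 408.6.
∂x/∂M = +0.019, so E_I = 0.019·(29000/408.6) ≈ 1.35.
E_I > 1: normal good (luxury).

1.35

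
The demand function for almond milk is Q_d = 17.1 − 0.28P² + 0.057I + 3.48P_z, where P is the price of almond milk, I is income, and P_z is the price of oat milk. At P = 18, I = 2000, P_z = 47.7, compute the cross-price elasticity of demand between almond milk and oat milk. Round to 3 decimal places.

Evaluating quantity at (P, I, P_z) gives Q_d = 17.1 − 0.28(18)² + 0.057(2000) + 3.48(47.7) = 17.1 − 90.72 + 114 + 165.996 = 206.376.
∂Q_d/∂P_z = +3.48, so E_xy = 3.48·(47.7/206.376) ≈ 0.804.
E_xy > 0: the goods are substitutes.

0.804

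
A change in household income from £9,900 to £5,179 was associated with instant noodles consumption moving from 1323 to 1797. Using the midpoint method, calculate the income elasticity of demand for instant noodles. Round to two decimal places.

-0.49

%ΔQ = (1797 − 1323)/[(1323+1797)/2] = 474/1560 ≈ 0.3038.
%ΔI = (5,179 − 9,900)/[(9,900+5,179)/2] = -4721/7539.5 ≈ -0.6262.
E_I = %ΔQ/%ΔI ≈ -0.49.
E_I < 0: inferior good.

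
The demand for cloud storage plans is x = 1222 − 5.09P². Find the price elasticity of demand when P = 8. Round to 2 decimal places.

-0.73

At P = 8, x = 896.24.
dx/dP = −2·5.09·P = −81.44.
Point elasticity E = (dx/dP)·(P/x) = -81.44 × 8/896.24 ≈ -0.73.
|E| < 1, so demand is inelastic at this price.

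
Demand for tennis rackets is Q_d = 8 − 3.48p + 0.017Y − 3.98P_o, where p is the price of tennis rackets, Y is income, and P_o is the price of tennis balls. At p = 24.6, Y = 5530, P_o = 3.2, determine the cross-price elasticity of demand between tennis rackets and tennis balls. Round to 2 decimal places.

-3.47

At the given point, Q_d = 8 − 3.48(24.6) + 0.017(5530) − 3.98(3.2) = 8 − 85.608 + 94.01 − 12.736 = 3.666.
∂Q_d/∂P_o = −3.98, so E_xy = -3.98·(3.2/3.666) ≈ -3.47.
E_xy < 0: the goods are complements.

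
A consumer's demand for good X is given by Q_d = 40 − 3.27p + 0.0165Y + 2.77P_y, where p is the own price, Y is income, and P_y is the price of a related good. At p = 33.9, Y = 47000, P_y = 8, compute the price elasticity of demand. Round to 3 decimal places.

-0.153

At the given point, Q_d = 40 − 3.27(33.9) + 0.0165(47000) + 2.77(8) = 40 − 110.853 + 775.5 + 22.16 = 726.807.
∂Q_d/∂p = −3.27, so E_p = (−3.27)·(33.9/726.807) ≈ -0.153.
|E_p| < 1: demand is inelastic.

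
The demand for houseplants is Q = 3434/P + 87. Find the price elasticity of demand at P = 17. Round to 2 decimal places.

At P = 17, Q = 289.
dQ/dP = −3434/P² = −11.8824.
Point elasticity E = (dQ/dP)·(P/Q) = -11.8824 × 17/289 ≈ -0.70.
|E| < 1, so demand is inelastic at this price.

-0.70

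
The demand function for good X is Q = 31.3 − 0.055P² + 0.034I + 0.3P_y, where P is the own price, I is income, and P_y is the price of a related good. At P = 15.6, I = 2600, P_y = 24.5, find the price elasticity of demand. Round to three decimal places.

-0.236

First evaluate Q: 31.3 − 0.055(15.6)² + 0.034(2600) + 0.3(24.5) = 31.3 − 13.3848 + 88.4 + 7.35 = 113.6652.
∂Q/∂P = −2·0.055·P = -1.716, so E_p = -1.716·(15.6/113.6652) ≈ -0.236.
|E_p| < 1: demand is inelastic.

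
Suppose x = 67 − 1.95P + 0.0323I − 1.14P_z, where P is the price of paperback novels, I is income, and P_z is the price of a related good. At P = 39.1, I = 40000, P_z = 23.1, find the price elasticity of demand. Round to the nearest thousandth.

x = 67 − 1.95(39.1) + 0.0323(40000) − 1.14(23.1) = 67 − 76.245 + 1292 − 26.334 = 1256.421.
∂x/∂P = −1.95, so E_p = (−1.95)·(39.1/1256.421) ≈ -0.061.
|E_p| < 1: demand is inelastic.

-0.061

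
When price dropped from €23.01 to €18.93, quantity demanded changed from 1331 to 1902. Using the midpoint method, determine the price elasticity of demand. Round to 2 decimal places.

%ΔQ = (1902 − 1331)/[(1331 + 1902)/2] = 571/1616.5 ≈ 0.3532.
%Δp = (18.93 − 23.01)/[(23.01 + 18.93)/2] = -4.08/20.97 ≈ -0.1946.
Arc elasticity E = %ΔQ/%Δp ≈ 0.3532/-0.1946 ≈ -1.82.
|E| > 1: demand is elastic over this range.

-1.82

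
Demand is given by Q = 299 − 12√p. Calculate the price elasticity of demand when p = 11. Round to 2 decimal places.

-0.08

At p = 11, Q = 259.2005.
dQ/dp = −12/(2√p) = −12/(2·3.3166).
Point elasticity E = (dQ/dp)·(p/Q) = -1.8091 × 11/259.2005 ≈ -0.08.
|E| < 1, so demand is inelastic at this price.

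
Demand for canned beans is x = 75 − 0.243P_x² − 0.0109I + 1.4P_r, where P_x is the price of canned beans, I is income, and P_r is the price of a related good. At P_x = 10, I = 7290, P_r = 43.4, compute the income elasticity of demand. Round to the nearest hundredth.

First evaluate x: 75 − 0.243(10)² − 0.0109(7290) + 1.4(43.4) = 75 − 24.3 − 79.461 + 60.76 = 31.999.
∂x/∂I = −0.0109, so E_I = -0.0109·(7290/31.999) ≈ -2.48.
E_I < 0: inferior good.

-2.48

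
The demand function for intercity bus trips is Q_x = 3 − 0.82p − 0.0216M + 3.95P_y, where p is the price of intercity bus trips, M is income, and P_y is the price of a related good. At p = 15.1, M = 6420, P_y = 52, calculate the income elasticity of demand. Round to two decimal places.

-2.42

Evaluating quantity at (p, M, P_y) gives Q_x = 3 − 0.82(15.1) − 0.0216(6420) + 3.95(52) = 3 − 12.382 − 138.672 + 205.4 = 57.346.
∂Q_x/∂M = −0.0216, so E_I = -0.0216·(6420/57.346) ≈ -2.42.
E_I < 0: inferior good.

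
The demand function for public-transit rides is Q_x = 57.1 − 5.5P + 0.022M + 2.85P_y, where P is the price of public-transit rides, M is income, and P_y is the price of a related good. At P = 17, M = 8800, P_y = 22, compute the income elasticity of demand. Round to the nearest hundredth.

Substituting, Q_x = 57.1 − 5.5(17) + 0.022(8800) + 2.85(22) = 57.1 − 93.5 + 193.6 + 62.7 = 219.9.
∂Q_x/∂M = +0.022, so E_I = 0.022·(8800/219.9) ≈ 0.88.
E_I ∈ (0,1): normal good (necessity).

0.88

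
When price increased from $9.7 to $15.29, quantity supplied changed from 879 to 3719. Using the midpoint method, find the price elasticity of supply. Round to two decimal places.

2.76

%ΔQ = (3719 − 879)/[(879 + 3719)/2] = 2840/2299 ≈ 1.2353.
%Δp = (15.29 − 9.7)/[(9.7 + 15.29)/2] = 5.59/12.495 ≈ 0.4474.
Arc elasticity E = %ΔQ/%Δp ≈ 1.2353/0.4474 ≈ 2.76.
|E| > 1: supply is elastic over this range.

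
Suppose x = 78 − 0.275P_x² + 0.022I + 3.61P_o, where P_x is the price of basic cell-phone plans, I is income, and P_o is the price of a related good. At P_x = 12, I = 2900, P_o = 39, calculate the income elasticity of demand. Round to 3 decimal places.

Evaluating quantity at (P_x, I, P_o) gives x = 78 − 0.275(12)² + 0.022(2900) + 3.61(39) = 78 − 39.6 + 63.8 + 140.79 = 242.99.
∂x/∂I = +0.022, so E_I = 0.022·(2900/242.99) ≈ 0.263.
E_I ∈ (0,1): normal good (necessity).

0.263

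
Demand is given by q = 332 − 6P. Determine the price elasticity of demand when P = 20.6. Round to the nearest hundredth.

At P = 20.6, q = 208.4.
dq/dP = −6.
Point elasticity E = (dq/dP)·(P/q) = -6 × 20.6/208.4 ≈ -0.59.
|E| < 1, so demand is inelastic at this price.

-0.59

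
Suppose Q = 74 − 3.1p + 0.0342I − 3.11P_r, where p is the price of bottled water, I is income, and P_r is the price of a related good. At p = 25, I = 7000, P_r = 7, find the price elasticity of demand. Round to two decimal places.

-0.36

Q = 74 − 3.1(25) + 0.0342(7000) − 3.11(7) = 74 − 77.5 + 239.4 − 21.77 = 214.13.
∂Q/∂p = −3.1, so E_p = (−3.1)·(25/214.13) ≈ -0.36.
|E_p| < 1: demand is inelastic.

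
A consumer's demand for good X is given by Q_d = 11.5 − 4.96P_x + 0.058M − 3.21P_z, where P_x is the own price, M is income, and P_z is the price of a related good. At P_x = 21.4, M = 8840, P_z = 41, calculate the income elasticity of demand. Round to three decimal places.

1.790

First evaluate Q_d: 11.5 − 4.96(21.4) + 0.058(8840) − 3.21(41) = 11.5 − 106.144 + 512.72 − 131.61 = 286.466.
∂Q_d/∂M = +0.058, so E_I = 0.058·(8840/286.466) ≈ 1.790.
E_I > 1: normal good (luxury).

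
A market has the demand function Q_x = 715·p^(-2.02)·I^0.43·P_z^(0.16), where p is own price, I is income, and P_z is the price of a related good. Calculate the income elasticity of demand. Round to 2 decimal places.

0.43

For a Cobb–Douglas (constant-elasticity) form Q_x = A·I^α·…, the elasticity with respect to I equals the exponent α at every point.
Here the exponent on I is 0.43, so the income elasticity of demand is 0.43.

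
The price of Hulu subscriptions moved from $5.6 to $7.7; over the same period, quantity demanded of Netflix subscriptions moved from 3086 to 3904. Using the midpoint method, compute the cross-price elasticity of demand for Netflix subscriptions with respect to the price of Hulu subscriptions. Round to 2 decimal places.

%ΔQ_x = (3904 − 3086)/[(3086+3904)/2] = 818/3495 ≈ 0.2340.
%ΔP_y = (7.7 − 5.6)/[(5.6+7.7)/2] ≈ 0.3158.
E_xy = 0.2340/0.3158 ≈ 0.74.
E_xy > 0, so Netflix subscriptions and Hulu subscriptions are substitutes.

0.74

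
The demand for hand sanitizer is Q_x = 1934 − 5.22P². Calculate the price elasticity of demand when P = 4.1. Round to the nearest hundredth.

At P = 4.1, Q_x = 1846.2518.
dQ_x/dP = −2·5.22·P = −42.804.
Point elasticity E = (dQ_x/dP)·(P/Q_x) = -42.804 × 4.1/1846.2518 ≈ -0.10.
|E| < 1, so demand is inelastic at this price.

-0.10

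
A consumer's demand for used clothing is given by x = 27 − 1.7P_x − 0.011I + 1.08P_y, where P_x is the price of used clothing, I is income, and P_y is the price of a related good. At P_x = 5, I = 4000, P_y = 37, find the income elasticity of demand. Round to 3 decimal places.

Substituting, x = 27 − 1.7(5) − 0.011(4000) + 1.08(37) = 27 − 8.5 − 44 + 39.96 = 14.46.
∂x/∂I = −0.011, so E_I = -0.011·(4000/14.46) ≈ -3.043.
E_I < 0: inferior good.

-3.043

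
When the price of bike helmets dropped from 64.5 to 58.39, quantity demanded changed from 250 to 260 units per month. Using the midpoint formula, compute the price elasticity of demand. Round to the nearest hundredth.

%Δq = (260 − 250)/[(250 + 260)/2] = 10/255 ≈ 0.0392.
%ΔP = (58.39 − 64.5)/[(64.5 + 58.39)/2] = -6.11/61.445 ≈ -0.0994.
Arc elasticity E = %Δq/%ΔP ≈ 0.0392/-0.0994 ≈ -0.39.
|E| < 1: demand is inelastic over this range.

-0.39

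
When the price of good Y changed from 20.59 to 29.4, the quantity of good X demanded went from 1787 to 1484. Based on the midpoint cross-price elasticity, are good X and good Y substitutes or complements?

%ΔQ_x = (1484 − 1787)/[(1787+1484)/2] = -303/1635.5 ≈ -0.1853.
%ΔP_y = (29.4 − 20.59)/[(20.59+29.4)/2] ≈ 0.3525.
E_xy = -0.1853/0.3525 ≈ -0.526.
E_xy < 0, so the goods are complements.

complements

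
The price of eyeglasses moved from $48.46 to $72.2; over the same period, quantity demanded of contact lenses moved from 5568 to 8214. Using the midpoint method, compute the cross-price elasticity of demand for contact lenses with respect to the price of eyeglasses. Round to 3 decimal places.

%ΔQ_x = (8214 − 5568)/[(5568+8214)/2] = 2646/6891 ≈ 0.3840.
%ΔP_y = (72.2 − 48.46)/[(48.46+72.2)/2] ≈ 0.3935.
E_xy = 0.3840/0.3935 ≈ 0.976.
E_xy > 0, so contact lenses and eyeglasses are substitutes.

0.976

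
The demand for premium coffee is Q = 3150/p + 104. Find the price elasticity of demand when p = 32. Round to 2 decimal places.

-0.49

At p = 32, Q = 202.4375.
dQ/dp = −3150/p² = −3.0762.
Point elasticity E = (dQ/dp)·(p/Q) = -3.0762 × 32/202.4375 ≈ -0.49.
|E| < 1, so demand is inelastic at this price.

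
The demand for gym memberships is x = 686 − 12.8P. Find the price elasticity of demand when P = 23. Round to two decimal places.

-0.75

At P = 23, x = 391.6.
dx/dP = −12.8.
Point elasticity E = (dx/dP)·(P/x) = -12.8 × 23/391.6 ≈ -0.75.
|E| < 1, so demand is inelastic at this price.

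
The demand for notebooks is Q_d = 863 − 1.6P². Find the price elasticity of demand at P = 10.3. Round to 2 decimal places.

-0.49

At P = 10.3, Q_d = 693.256.
dQ_d/dP = −2·1.6·P = −32.96.
Point elasticity E = (dQ_d/dP)·(P/Q_d) = -32.96 × 10.3/693.256 ≈ -0.49.
|E| < 1, so demand is inelastic at this price.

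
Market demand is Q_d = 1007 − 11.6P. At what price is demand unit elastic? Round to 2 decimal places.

For linear demand Q_d = a − bP, E = −bP/(a − bP). |E| = 1 ⇒ bP = a − bP ⇒ P = a/(2b).
P = 1007/(2·11.6) ≈ 43.41.

43.41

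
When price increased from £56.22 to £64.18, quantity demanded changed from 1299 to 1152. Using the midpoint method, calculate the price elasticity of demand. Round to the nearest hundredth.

%ΔQ = (1152 − 1299)/[(1299 + 1152)/2] = -147/1225.5 ≈ -0.1200.
%ΔP = (64.18 − 56.22)/[(56.22 + 64.18)/2] = 7.96/60.2 ≈ 0.1322.
Arc elasticity E = %ΔQ/%ΔP ≈ -0.1200/0.1322 ≈ -0.91.
|E| < 1: demand is inelastic over this range.

-0.91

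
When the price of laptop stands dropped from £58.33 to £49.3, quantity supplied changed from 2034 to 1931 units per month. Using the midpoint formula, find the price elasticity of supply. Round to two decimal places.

%Δq = (1931 − 2034)/[(2034 + 1931)/2] = -103/1982.5 ≈ -0.0520.
%Δp = (49.3 − 58.33)/[(58.33 + 49.3)/2] = -9.03/53.815 ≈ -0.1678.
Arc elasticity E = %Δq/%Δp ≈ -0.0520/-0.1678 ≈ 0.31.
|E| < 1: supply is inelastic over this range.

0.31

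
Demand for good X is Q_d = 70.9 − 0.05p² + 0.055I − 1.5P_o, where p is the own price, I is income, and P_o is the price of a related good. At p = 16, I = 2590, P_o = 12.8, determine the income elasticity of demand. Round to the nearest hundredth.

0.79

Substituting, Q_d = 70.9 − 0.05(16)² + 0.055(2590) − 1.5(12.8) = 70.9 − 12.8 + 142.45 − 19.2 = 181.35.
∂Q_d/∂I = +0.055, so E_I = 0.055·(2590/181.35) ≈ 0.79.
E_I ∈ (0,1): normal good (necessity).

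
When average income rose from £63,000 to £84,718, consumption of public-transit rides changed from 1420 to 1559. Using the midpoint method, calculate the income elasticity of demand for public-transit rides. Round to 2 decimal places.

0.32

%ΔQ = (1559 − 1420)/[(1420+1559)/2] = 139/1489.5 ≈ 0.0933.
%ΔI = (84,718 − 63,000)/[(63,000+84,718)/2] = 21718/73859 ≈ 0.2940.
E_I = %ΔQ/%ΔI ≈ 0.32.
E_I ∈ (0,1): normal good (necessity).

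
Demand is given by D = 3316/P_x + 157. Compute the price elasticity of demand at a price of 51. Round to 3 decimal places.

-0.293

At P_x = 51, D = 222.0196.
dD/dP_x = −3316/P_x² = −1.2749.
Point elasticity E = (dD/dP_x)·(P_x/D) = -1.2749 × 51/222.0196 ≈ -0.293.
|E| < 1, so demand is inelastic at this price.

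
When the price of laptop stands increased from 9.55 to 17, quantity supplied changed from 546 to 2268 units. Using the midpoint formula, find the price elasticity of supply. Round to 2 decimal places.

%Δq = (2268 − 546)/[(546 + 2268)/2] = 1722/1407 ≈ 1.2239.
%ΔP = (17 − 9.55)/[(9.55 + 17)/2] = 7.45/13.275 ≈ 0.5612.
Arc elasticity E = %Δq/%ΔP ≈ 1.2239/0.5612 ≈ 2.18.
|E| > 1: supply is elastic over this range.

2.18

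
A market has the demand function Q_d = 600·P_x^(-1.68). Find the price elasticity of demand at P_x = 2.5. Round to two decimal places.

For a Cobb–Douglas (constant-elasticity) form Q_d = A·P_x^α·…, the elasticity with respect to P_x equals the exponent α at every point.
Here the exponent on P_x is -1.68, so the price elasticity of demand is -1.68.

-1.68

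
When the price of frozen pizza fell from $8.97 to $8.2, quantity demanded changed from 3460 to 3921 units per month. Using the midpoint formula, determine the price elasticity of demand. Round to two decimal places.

%ΔQ = (3921 − 3460)/[(3460 + 3921)/2] = 461/3690.5 ≈ 0.1249.
%ΔP = (8.2 − 8.97)/[(8.97 + 8.2)/2] = -0.77/8.585 ≈ -0.0897.
Arc elasticity E = %ΔQ/%ΔP ≈ 0.1249/-0.0897 ≈ -1.39.
|E| > 1: demand is elastic over this range.

-1.39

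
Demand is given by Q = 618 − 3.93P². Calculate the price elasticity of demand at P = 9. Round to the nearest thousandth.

At P = 9, Q = 299.67.
dQ/dP = −2·3.93·P = −70.74.
Point elasticity E = (dQ/dP)·(P/Q) = -70.74 × 9/299.67 ≈ -2.125.
|E| > 1, so demand is elastic at this price.

-2.125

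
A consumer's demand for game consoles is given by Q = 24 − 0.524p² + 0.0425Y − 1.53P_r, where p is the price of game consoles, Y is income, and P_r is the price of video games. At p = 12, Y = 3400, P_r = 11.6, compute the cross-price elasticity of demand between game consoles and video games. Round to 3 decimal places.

-0.236

Q = 24 − 0.524(12)² + 0.0425(3400) − 1.53(11.6) = 24 − 75.456 + 144.5 − 17.748 = 75.296.
∂Q/∂P_r = −1.53, so E_xy = -1.53·(11.6/75.296) ≈ -0.236.
E_xy < 0: the goods are complements.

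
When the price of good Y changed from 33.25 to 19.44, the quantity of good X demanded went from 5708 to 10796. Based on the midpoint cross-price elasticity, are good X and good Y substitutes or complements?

%ΔQ_x = (10796 − 5708)/[(5708+10796)/2] = 5088/8252 ≈ 0.6166.
%ΔP_y = (19.44 − 33.25)/[(33.25+19.44)/2] ≈ -0.5242.
E_xy = 0.6166/-0.5242 ≈ -1.176.
E_xy < 0, so the goods are complements.

complements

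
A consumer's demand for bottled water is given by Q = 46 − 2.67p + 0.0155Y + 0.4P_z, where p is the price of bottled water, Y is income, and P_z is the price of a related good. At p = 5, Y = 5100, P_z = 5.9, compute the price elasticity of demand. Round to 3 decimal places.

At the given point, Q = 46 − 2.67(5) + 0.0155(5100) + 0.4(5.9) = 46 − 13.35 + 79.05 + 2.36 = 114.06.
∂Q/∂p = −2.67, so E_p = (−2.67)·(5/114.06) ≈ -0.117.
|E_p| < 1: demand is inelastic.

-0.117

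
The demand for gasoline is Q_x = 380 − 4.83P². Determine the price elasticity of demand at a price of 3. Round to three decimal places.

At P = 3, Q_x = 336.53.
dQ_x/dP = −2·4.83·P = −28.98.
Point elasticity E = (dQ_x/dP)·(P/Q_x) = -28.98 × 3/336.53 ≈ -0.258.
|E| < 1, so demand is inelastic at this price.

-0.258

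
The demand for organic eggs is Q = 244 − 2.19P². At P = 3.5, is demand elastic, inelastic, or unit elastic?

At P = 3.5, Q = 217.1725.
dQ/dP = −2·2.19·P = −15.33.
Point elasticity E = (dQ/dP)·(P/Q) = -15.33 × 3.5/217.1725 ≈ -0.247.
|E| ≈ 0.247 < 1, so demand is inelastic.

inelastic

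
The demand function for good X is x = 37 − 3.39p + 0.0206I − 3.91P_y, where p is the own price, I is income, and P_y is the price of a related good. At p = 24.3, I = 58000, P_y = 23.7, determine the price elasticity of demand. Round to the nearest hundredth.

-0.08

First evaluate x: 37 − 3.39(24.3) + 0.0206(58000) − 3.91(23.7) = 37 − 82.377 + 1194.8 − 92.667 = 1056.756.
∂x/∂p = −3.39, so E_p = (−3.39)·(24.3/1056.756) ≈ -0.08.
|E_p| < 1: demand is inelastic.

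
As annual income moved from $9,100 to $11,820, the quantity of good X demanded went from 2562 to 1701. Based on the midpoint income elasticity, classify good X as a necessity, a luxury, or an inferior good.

inferior

%ΔQ = (1701 − 2562)/[(2562+1701)/2] = -861/2131.5 ≈ -0.4039.
%ΔM = (11,820 − 9,100)/[(9,100+11,820)/2] = 2720/10460 ≈ 0.2600.
E_I = %ΔQ/%ΔM ≈ -1.553.
E_I < 0: inferior good.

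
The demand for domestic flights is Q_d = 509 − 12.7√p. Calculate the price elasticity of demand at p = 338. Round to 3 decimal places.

At p = 338, Q_d = 275.5133.
dQ_d/dp = −12.7/(2√p) = −12.7/(2·18.3848).
Point elasticity E = (dQ_d/dp)·(p/Q_d) = -0.3454 × 338/275.5133 ≈ -0.424.
|E| < 1, so demand is inelastic at this price.

-0.424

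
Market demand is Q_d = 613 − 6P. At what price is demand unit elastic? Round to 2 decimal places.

For linear demand Q_d = a − bP, E = −bP/(a − bP). |E| = 1 ⇒ bP = a − bP ⇒ P = a/(2b).
P = 613/(2·6) ≈ 51.08.

51.08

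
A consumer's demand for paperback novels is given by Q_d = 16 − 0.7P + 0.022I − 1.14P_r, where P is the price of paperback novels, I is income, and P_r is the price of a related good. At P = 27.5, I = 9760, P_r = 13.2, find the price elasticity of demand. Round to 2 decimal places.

-0.10

Q_d = 16 − 0.7(27.5) + 0.022(9760) − 1.14(13.2) = 16 − 19.25 + 214.72 − 15.048 = 196.422.
∂Q_d/∂P = −0.7, so E_p = (−0.7)·(27.5/196.422) ≈ -0.10.
|E_p| < 1: demand is inelastic.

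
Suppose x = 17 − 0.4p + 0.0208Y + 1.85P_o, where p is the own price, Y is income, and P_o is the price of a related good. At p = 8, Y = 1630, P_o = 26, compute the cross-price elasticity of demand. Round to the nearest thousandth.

x = 17 − 0.4(8) + 0.0208(1630) + 1.85(26) = 17 − 3.2 + 33.904 + 48.1 = 95.804.
∂x/∂P_o = +1.85, so E_xy = 1.85·(26/95.804) ≈ 0.502.
E_xy > 0: the goods are substitutes.

0.502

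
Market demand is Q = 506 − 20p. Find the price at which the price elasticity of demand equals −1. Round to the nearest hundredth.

For linear demand Q = a − bp, E = −bp/(a − bp). |E| = 1 ⇒ bp = a − bp ⇒ p = a/(2b).
p = 506/(2·20) = 12.65.

12.65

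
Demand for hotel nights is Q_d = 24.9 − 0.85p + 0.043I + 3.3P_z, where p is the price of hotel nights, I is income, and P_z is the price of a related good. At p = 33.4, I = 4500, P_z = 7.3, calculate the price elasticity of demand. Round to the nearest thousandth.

-0.133

Q_d = 24.9 − 0.85(33.4) + 0.043(4500) + 3.3(7.3) = 24.9 − 28.39 + 193.5 + 24.09 = 214.1.
∂Q_d/∂p = −0.85, so E_p = (−0.85)·(33.4/214.1) ≈ -0.133.
|E_p| < 1: demand is inelastic.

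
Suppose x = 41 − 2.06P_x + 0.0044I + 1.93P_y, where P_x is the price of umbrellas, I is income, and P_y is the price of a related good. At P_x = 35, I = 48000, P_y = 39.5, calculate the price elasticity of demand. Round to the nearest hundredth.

-0.28

x = 41 − 2.06(35) + 0.0044(48000) + 1.93(39.5) = 41 − 72.1 + 211.2 + 76.235 = 256.335.
∂x/∂P_x = −2.06, so E_p = (−2.06)·(35/256.335) ≈ -0.28.
|E_p| < 1: demand is inelastic.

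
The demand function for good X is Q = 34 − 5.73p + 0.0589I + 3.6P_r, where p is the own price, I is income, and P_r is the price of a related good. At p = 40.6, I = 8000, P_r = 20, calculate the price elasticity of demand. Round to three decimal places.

Q = 34 − 5.73(40.6) + 0.0589(8000) + 3.6(20) = 34 − 232.638 + 471.2 + 72 = 344.562.
∂Q/∂p = −5.73, so E_p = (−5.73)·(40.6/344.562) ≈ -0.675.
|E_p| < 1: demand is inelastic.

-0.675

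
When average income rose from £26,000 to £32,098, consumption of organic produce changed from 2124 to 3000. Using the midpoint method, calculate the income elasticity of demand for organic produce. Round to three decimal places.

%ΔQ = (3000 − 2124)/[(2124+3000)/2] = 876/2562 ≈ 0.3419.
%ΔI = (32,098 − 26,000)/[(26,000+32,098)/2] = 6098/29049 ≈ 0.2099.
E_I = %ΔQ/%ΔI ≈ 1.629.
E_I > 1: normal good (luxury).

1.629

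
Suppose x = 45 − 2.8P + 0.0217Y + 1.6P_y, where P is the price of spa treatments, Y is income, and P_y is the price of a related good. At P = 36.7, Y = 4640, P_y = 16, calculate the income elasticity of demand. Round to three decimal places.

1.469

x = 45 − 2.8(36.7) + 0.0217(4640) + 1.6(16) = 45 − 102.76 + 100.688 + 25.6 = 68.528.
∂x/∂Y = +0.0217, so E_I = 0.0217·(4640/68.528) ≈ 1.469.
E_I > 1: normal good (luxury).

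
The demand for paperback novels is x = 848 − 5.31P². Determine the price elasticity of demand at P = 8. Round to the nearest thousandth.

-1.338

At P = 8, x = 508.16.
dx/dP = −2·5.31·P = −84.96.
Point elasticity E = (dx/dP)·(P/x) = -84.96 × 8/508.16 ≈ -1.338.
|E| > 1, so demand is elastic at this price.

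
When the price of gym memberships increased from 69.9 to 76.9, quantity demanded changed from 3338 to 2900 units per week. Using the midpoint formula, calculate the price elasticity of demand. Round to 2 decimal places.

-1.47

%ΔQ = (2900 − 3338)/[(3338 + 2900)/2] = -438/3119 ≈ -0.1404.
%ΔP = (76.9 − 69.9)/[(69.9 + 76.9)/2] = 7/73.4 ≈ 0.0954.
Arc elasticity E = %ΔQ/%ΔP ≈ -0.1404/0.0954 ≈ -1.47.
|E| > 1: demand is elastic over this range.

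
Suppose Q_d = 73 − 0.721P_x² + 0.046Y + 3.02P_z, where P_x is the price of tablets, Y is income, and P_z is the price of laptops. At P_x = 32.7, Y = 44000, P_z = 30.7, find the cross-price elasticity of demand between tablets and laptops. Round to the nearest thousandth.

First evaluate Q_d: 73 − 0.721(32.7)² + 0.046(44000) + 3.02(30.7) = 73 − 770.9581 + 2024 + 92.714 = 1418.7559.
∂Q_d/∂P_z = +3.02, so E_xy = 3.02·(30.7/1418.7559) ≈ 0.065.
E_xy > 0: the goods are substitutes.

0.065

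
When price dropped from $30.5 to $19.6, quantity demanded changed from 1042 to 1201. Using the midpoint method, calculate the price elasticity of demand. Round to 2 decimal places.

-0.33

%Δq = (1201 − 1042)/[(1042 + 1201)/2] = 159/1121.5 ≈ 0.1418.
%Δp = (19.6 − 30.5)/[(30.5 + 19.6)/2] = -10.9/25.05 ≈ -0.4351.
Arc elasticity E = %Δq/%Δp ≈ 0.1418/-0.4351 ≈ -0.33.
|E| < 1: demand is inelastic over this range.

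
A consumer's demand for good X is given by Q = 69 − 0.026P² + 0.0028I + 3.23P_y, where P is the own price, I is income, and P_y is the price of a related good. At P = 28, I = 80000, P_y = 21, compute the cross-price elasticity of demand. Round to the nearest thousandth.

0.199

First evaluate Q: 69 − 0.026(28)² + 0.0028(80000) + 3.23(21) = 69 − 20.384 + 224 + 67.83 = 340.446.
∂Q/∂P_y = +3.23, so E_xy = 3.23·(21/340.446) ≈ 0.199.
E_xy > 0: the goods are substitutes.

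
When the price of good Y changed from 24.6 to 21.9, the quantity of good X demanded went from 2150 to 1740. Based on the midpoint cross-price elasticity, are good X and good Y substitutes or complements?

%ΔQ_x = (1740 − 2150)/[(2150+1740)/2] = -410/1945 ≈ -0.2108.
%ΔP_y = (21.9 − 24.6)/[(24.6+21.9)/2] ≈ -0.1161.
E_xy = -0.2108/-0.1161 ≈ 1.815.
E_xy > 0, so the goods are substitutes.

substitutes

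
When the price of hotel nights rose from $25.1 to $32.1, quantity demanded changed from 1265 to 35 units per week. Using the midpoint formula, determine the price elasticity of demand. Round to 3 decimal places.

%Δq = (35 − 1265)/[(1265 + 35)/2] = -1230/650 ≈ -1.8923.
%Δp = (32.1 − 25.1)/[(25.1 + 32.1)/2] = 7/28.6 ≈ 0.2448.
Arc elasticity E = %Δq/%Δp ≈ -1.8923/0.2448 ≈ -7.731.
|E| > 1: demand is elastic over this range.

-7.731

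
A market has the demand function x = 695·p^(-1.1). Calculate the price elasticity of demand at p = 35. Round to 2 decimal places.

For a Cobb–Douglas (constant-elasticity) form x = A·p^α·…, the elasticity with respect to p equals the exponent α at every point.
Here the exponent on p is -1.1, so the price elasticity of demand is -1.10.

-1.10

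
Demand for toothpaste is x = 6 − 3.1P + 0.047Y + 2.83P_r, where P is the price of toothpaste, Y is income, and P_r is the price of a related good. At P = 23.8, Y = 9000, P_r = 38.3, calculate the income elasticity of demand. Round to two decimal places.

0.91

x = 6 − 3.1(23.8) + 0.047(9000) + 2.83(38.3) = 6 − 73.78 + 423 + 108.389 = 463.609.
∂x/∂Y = +0.047, so E_I = 0.047·(9000/463.609) ≈ 0.91.
E_I ∈ (0,1): normal good (necessity).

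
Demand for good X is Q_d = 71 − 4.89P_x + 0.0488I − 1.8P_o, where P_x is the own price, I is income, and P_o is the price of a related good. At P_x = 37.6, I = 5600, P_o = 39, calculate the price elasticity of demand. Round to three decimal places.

Substituting, Q_d = 71 − 4.89(37.6) + 0.0488(5600) − 1.8(39) = 71 − 183.864 + 273.28 − 70.2 = 90.216.
∂Q_d/∂P_x = −4.89, so E_p = (−4.89)·(37.6/90.216) ≈ -2.038.
|E_p| > 1: demand is elastic.

-2.038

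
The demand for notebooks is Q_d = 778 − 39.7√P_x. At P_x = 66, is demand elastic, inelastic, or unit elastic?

At P_x = 66, Q_d = 455.4757.
dQ_d/dP_x = −39.7/(2√P_x) = −39.7/(2·8.124).
Point elasticity E = (dQ_d/dP_x)·(P_x/Q_d) = -2.4434 × 66/455.4757 ≈ -0.354.
|E| ≈ 0.354 < 1, so demand is inelastic.

inelastic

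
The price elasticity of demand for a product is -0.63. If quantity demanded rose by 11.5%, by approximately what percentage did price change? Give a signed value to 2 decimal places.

%ΔQ ≈ E × %ΔP ⇒ %ΔP = %ΔQ / E = (11.5%)/(-0.63) ≈ -18.25%.

-18.25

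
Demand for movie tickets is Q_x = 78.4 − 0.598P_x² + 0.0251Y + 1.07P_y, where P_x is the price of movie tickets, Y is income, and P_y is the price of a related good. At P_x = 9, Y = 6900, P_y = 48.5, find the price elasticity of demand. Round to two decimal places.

First evaluate Q_x: 78.4 − 0.598(9)² + 0.0251(6900) + 1.07(48.5) = 78.4 − 48.438 + 173.19 + 51.895 = 255.047.
∂Q_x/∂P_x = −2·0.598·P_x = -10.764, so E_p = -10.764·(9/255.047) ≈ -0.38.
|E_p| < 1: demand is inelastic.

-0.38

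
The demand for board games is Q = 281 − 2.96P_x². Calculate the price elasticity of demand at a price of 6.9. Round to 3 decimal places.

-2.012

At P_x = 6.9, Q = 140.0744.
dQ/dP_x = −2·2.96·P_x = −40.848.
Point elasticity E = (dQ/dP_x)·(P_x/Q) = -40.848 × 6.9/140.0744 ≈ -2.012.
|E| > 1, so demand is elastic at this price.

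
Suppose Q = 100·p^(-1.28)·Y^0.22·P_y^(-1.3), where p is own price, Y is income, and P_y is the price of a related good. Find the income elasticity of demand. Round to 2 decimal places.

For a Cobb–Douglas (constant-elasticity) form Q = A·Y^α·…, the elasticity with respect to Y equals the exponent α at every point.
Here the exponent on Y is 0.22, so the income elasticity of demand is 0.22.

0.22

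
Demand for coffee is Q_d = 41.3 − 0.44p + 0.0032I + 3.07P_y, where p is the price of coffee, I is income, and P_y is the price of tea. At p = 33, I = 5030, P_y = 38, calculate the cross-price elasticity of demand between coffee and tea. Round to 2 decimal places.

0.73

First evaluate Q_d: 41.3 − 0.44(33) + 0.0032(5030) + 3.07(38) = 41.3 − 14.52 + 16.096 + 116.66 = 159.536.
∂Q_d/∂P_y = +3.07, so E_xy = 3.07·(38/159.536) ≈ 0.73.
E_xy > 0: the goods are substitutes.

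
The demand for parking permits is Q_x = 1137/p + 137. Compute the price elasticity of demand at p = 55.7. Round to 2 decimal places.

At p = 55.7, Q_x = 157.4129.
dQ_x/dp = −1137/p² = −0.3665.
Point elasticity E = (dQ_x/dp)·(p/Q_x) = -0.3665 × 55.7/157.4129 ≈ -0.13.
|E| < 1, so demand is inelastic at this price.

-0.13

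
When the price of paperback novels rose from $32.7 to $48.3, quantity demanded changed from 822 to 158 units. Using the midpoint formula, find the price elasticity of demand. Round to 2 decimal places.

-3.52

%ΔQ = (158 − 822)/[(822 + 158)/2] = -664/490 ≈ -1.3551.
%ΔP = (48.3 − 32.7)/[(32.7 + 48.3)/2] = 15.6/40.5 ≈ 0.3852.
Arc elasticity E = %ΔQ/%ΔP ≈ -1.3551/0.3852 ≈ -3.52.
|E| > 1: demand is elastic over this range.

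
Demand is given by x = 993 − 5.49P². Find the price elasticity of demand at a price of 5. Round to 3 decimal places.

-0.321

At P = 5, x = 855.75.
dx/dP = −2·5.49·P = −54.9.
Point elasticity E = (dx/dP)·(P/x) = -54.9 × 5/855.75 ≈ -0.321.
|E| < 1, so demand is inelastic at this price.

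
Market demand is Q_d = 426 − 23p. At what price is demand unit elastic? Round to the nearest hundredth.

9.26

For linear demand Q_d = a − bp, E = −bp/(a − bp). |E| = 1 ⇒ bp = a − bp ⇒ p = a/(2b).
p = 426/(2·23) ≈ 9.26.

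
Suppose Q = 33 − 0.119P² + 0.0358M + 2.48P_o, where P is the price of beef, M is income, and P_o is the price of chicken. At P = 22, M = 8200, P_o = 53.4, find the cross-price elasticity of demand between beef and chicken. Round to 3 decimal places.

0.330

First evaluate Q: 33 − 0.119(22)² + 0.0358(8200) + 2.48(53.4) = 33 − 57.596 + 293.56 + 132.432 = 401.396.
∂Q/∂P_o = +2.48, so E_xy = 2.48·(53.4/401.396) ≈ 0.330.
E_xy > 0: the goods are substitutes.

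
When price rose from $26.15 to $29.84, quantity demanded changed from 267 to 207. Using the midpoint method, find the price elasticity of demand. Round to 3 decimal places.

-1.921

%Δq = (207 − 267)/[(267 + 207)/2] = -60/237 ≈ -0.2532.
%Δp = (29.84 − 26.15)/[(26.15 + 29.84)/2] = 3.69/27.995 ≈ 0.1318.
Arc elasticity E = %Δq/%Δp ≈ -0.2532/0.1318 ≈ -1.921.
|E| > 1: demand is elastic over this range.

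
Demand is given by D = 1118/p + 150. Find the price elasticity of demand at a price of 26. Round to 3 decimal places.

-0.223

At p = 26, D = 193.
dD/dp = −1118/p² = −1.6538.
Point elasticity E = (dD/dp)·(p/D) = -1.6538 × 26/193 ≈ -0.223.
|E| < 1, so demand is inelastic at this price.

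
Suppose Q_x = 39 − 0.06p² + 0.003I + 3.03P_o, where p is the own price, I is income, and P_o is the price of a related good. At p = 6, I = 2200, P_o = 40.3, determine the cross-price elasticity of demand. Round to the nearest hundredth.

First evaluate Q_x: 39 − 0.06(6)² + 0.003(2200) + 3.03(40.3) = 39 − 2.16 + 6.6 + 122.109 = 165.549.
∂Q_x/∂P_o = +3.03, so E_xy = 3.03·(40.3/165.549) ≈ 0.74.
E_xy > 0: the goods are substitutes.

0.74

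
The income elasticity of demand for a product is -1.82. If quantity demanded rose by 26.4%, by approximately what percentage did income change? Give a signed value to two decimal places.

-14.51

%ΔQ ≈ E × %ΔI ⇒ %ΔI = %ΔQ / E = (26.4%)/(-1.82) ≈ -14.51%.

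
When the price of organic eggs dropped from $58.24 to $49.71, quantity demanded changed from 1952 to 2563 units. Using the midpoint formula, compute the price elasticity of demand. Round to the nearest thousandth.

%ΔQ = (2563 − 1952)/[(1952 + 2563)/2] = 611/2257.5 ≈ 0.2707.
%ΔP = (49.71 − 58.24)/[(58.24 + 49.71)/2] = -8.53/53.975 ≈ -0.1580.
Arc elasticity E = %ΔQ/%ΔP ≈ 0.2707/-0.1580 ≈ -1.713.
|E| > 1: demand is elastic over this range.

-1.713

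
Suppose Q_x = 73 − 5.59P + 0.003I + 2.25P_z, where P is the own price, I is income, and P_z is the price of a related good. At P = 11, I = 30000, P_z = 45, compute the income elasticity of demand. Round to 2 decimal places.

0.44

First evaluate Q_x: 73 − 5.59(11) + 0.003(30000) + 2.25(45) = 73 − 61.49 + 90 + 101.25 = 202.76.
∂Q_x/∂I = +0.003, so E_I = 0.003·(30000/202.76) ≈ 0.44.
E_I ∈ (0,1): normal good (necessity).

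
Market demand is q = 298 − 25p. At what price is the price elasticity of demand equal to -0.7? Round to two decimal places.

Set −bp/(a − bp) = −0.7 ⇒ bp = 0.7(a − bp) ⇒ bp(1+0.7) = 0.7·a.
p = 0.7·298/(25·1.7) ≈ 4.91.

4.91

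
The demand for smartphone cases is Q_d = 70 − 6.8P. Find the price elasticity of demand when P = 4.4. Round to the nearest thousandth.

At P = 4.4, Q_d = 40.08.
dQ_d/dP = −6.8.
Point elasticity E = (dQ_d/dP)·(P/Q_d) = -6.8 × 4.4/40.08 ≈ -0.747.
|E| < 1, so demand is inelastic at this price.

-0.747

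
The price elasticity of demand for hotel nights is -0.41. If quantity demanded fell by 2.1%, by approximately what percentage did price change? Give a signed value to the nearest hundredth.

%ΔQ ≈ E × %ΔP ⇒ %ΔP = %ΔQ / E = (-2.1%)/(-0.41) ≈ 5.12%.

5.12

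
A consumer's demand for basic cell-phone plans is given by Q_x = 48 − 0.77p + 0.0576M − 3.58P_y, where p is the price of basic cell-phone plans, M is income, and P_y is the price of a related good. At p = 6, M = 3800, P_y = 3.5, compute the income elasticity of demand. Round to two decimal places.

Q_x = 48 − 0.77(6) + 0.0576(3800) − 3.58(3.5) = 48 − 4.62 + 218.88 − 12.53 = 249.73.
∂Q_x/∂M = +0.0576, so E_I = 0.0576·(3800/249.73) ≈ 0.88.
E_I ∈ (0,1): normal good (necessity).

0.88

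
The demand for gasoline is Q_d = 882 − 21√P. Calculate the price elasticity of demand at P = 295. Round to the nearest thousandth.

-0.346

At P = 295, Q_d = 521.3132.
dQ_d/dP = −21/(2√P) = −21/(2·17.1756).
Point elasticity E = (dQ_d/dP)·(P/Q_d) = -0.6113 × 295/521.3132 ≈ -0.346.
|E| < 1, so demand is inelastic at this price.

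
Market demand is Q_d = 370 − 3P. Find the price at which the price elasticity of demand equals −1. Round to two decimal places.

61.67

For linear demand Q_d = a − bP, E = −bP/(a − bP). |E| = 1 ⇒ bP = a − bP ⇒ P = a/(2b).
P = 370/(2·3) ≈ 61.67.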